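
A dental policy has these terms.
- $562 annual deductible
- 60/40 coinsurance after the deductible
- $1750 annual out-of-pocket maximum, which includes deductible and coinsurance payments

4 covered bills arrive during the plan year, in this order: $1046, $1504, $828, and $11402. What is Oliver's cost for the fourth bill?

$61.60

Bill 1, $1046: $562 finishes the deductible; $484 goes to coinsurance; coinsurance $484 × 40% = $193.60. Patient pays $755.60; OOP now $755.60.
Bill 2, $1504: 40% coinsurance on $1504 = $601.60. Patient pays $601.60; OOP now $1357.20.
Bill 3, $828: deductible met; 40% of $828 = $331.20. Patient owes $331.20 (running OOP $1688.40).
Bill 4, $11402: 40% coinsurance on $11402 = $4560.80. That would push OOP to $6249.20, over the $1750 cap, so patient pays $1750 − $1688.40 = $61.60.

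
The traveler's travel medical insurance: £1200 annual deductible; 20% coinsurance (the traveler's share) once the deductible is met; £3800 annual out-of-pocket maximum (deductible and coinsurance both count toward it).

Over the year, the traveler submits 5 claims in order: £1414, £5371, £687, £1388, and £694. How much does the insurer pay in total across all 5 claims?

£6683.20

Bill 1, £1414: £1200 to deductible, leaving £214; coinsurance £214 × 20% = £42.80. Traveler pays £1242.80; OOP now £1242.80. Plan pays £1414 − £1242.80 = £171.20.
Bill 2, £5371: deductible already satisfied, so traveler's share is 20% × £5371 = £1074.20. Traveler owes £1074.20 (running OOP £2317). Plan pays £5371 − £1074.20 = £4296.80.
Bill 3, £687: deductible met; 20% of £687 = £137.40. Traveler owes £137.40 (running OOP £2454.40). Plan pays £687 − £137.40 = £549.60.
Bill 4, £1388: 20% coinsurance on £1388 = £277.60. Cost to traveler: £277.60. OOP to date £2732. Plan pays £1388 − £277.60 = £1110.40.
Bill 5, £694: deductible already satisfied, so traveler's share is 20% × £694 = £138.80. Traveler owes £138.80 (running OOP £2870.80). Insurer: £694 − £138.80 = £555.20.
Insurer total: £171.20 + £4296.80 + £549.60 + £1110.40 + £555.20 = £6683.20.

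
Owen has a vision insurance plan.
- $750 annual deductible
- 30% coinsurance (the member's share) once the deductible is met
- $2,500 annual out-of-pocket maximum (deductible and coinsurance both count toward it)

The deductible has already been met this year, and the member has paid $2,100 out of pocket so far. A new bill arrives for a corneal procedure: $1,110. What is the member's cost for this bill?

$333

With the deductible met, the entire $1,110 is subject to coinsurance.
30% of $1,110 = $333 falls to the member.
Year-to-date out-of-pocket becomes $2,100 + $333 = $2,433, still under the $2,500 maximum, so no cap applies.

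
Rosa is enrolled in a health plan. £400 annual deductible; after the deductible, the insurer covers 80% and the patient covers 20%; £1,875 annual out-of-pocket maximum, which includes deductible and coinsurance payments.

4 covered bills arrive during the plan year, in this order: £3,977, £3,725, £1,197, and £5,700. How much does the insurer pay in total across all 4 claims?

£12,724

Claim 1 (£3,977): £400 to deductible, leaving £3,577; 20% of £3,577 = £715.40. Cost to patient: £1,115.40. OOP to date £1,115.40. Insurer: £3,977 − £1,115.40 = £2,861.60.
Claim 2 (£3,725): 20% coinsurance on £3,725 = £745. Patient pays £745; OOP now £1,860.40. Plan pays £3,725 − £745 = £2,980.
Claim 3 (£1,197): deductible met; 20% of £1,197 = £239.40. OOP would hit £2,099.80 > £1,875, so the cap limits the patient to £1,875 − £1,860.40 = £14.60. Insurer: £1,197 − £14.60 = £1,182.40.
Claim 4 (£5,700): 20% coinsurance on £5,700 = £1,140. Adding that to £1,875 gives £3,015, past the £1,875 cap; patient pays only £1,875 − £1,875 = £0. Insurer: £5,700 − £0 = £5,700.
Insurer total: £2,861.60 + £2,980 + £1,182.40 + £5,700 = £12,724.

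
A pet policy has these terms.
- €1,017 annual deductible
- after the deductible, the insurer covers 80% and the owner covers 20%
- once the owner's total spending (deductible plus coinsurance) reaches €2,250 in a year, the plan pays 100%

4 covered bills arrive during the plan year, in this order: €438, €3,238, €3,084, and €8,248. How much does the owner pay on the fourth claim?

€84.40

Claim 1 (€438): all of it applies to the deductible. Owner pays €438; OOP now €438.
Claim 2 (€3,238): deductible takes €579, €2,659 remains; coinsurance €2,659 × 20% = €531.80. Cost to owner: €1,110.80. OOP to date €1,548.80.
Claim 3 (€3,084): deductible already satisfied, so owner's share is 20% × €3,084 = €616.80. Owner owes €616.80 (running OOP €2,165.60).
Claim 4 (€8,248): deductible met; 20% of €8,248 = €1,649.60. OOP would hit €3,815.20 > €2,250, so the cap limits the owner to €2,250 − €2,165.60 = €84.40.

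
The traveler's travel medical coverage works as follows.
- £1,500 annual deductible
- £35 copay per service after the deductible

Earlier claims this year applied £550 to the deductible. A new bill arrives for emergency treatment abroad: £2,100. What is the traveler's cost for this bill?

Deductible still to meet: £1,500 − £550 = £950.
That leaves £2,100 − £950 = £1,150 for the copay.
Copay on this service: £35.
Traveler responsibility: £950 + £35 = £985.

£985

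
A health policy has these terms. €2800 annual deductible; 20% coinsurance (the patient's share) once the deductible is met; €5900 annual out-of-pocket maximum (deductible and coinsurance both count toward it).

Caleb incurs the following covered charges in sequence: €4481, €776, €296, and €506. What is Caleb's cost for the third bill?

Claim 1 — €4481: deductible takes €2800, €1681 remains; 20% of €1681 = €336.20. Patient pays €3136.20; OOP now €3136.20.
Claim 2 — €776: deductible met; 20% of €776 = €155.20. Patient owes €155.20 (running OOP €3291.40).
Claim 3 — €296: deductible already satisfied, so patient's share is 20% × €296 = €59.20. Patient pays €59.20; OOP now €3350.60.

€59.20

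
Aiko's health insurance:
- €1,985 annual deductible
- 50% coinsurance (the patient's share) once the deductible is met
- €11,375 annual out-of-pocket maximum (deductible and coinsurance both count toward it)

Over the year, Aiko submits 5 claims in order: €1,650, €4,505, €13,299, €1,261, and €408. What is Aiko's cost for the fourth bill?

€630.50

#1 (€1,650): entire amount goes to the deductible. Patient owes €1,650 (running OOP €1,650).
#2 (€4,505): deductible takes €335, €4,170 remains; patient's 50% is €2,085. Patient owes €2,420 (running OOP €4,070).
#3 (€13,299): deductible already satisfied, so patient's share is 50% × €13,299 = €6,649.50. Cost to patient: €6,649.50. OOP to date €10,719.50.
#4 (€1,261): deductible met; 50% of €1,261 = €630.50. Patient pays €630.50; OOP now €11,350.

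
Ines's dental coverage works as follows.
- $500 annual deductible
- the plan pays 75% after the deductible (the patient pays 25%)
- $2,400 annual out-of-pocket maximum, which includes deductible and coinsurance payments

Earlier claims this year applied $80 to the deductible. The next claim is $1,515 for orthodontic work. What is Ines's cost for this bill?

$80 of the $500 deductible is already met, leaving $420.
The remaining $1,095 (= $1,515 − $420) moves to coinsurance.
Coinsurance: $1,095 × 25% = $273.75.
That puts the patient's cost at $420 + $273.75 = $693.75 before any cap.
Cumulative spending $80 + $693.75 = $773.75 stays under the $2,400 maximum.

$693.75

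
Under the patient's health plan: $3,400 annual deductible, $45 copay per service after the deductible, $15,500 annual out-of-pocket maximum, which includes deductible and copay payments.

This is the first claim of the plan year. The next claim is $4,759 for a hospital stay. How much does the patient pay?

$3,445

Deductible not yet touched, so the first $3,400 of the bill goes to the deductible.
That leaves $4,759 − $3,400 = $1,359 for the copay.
Copay on this service: $45.
That puts the patient's cost at $3,400 + $45 = $3,445 before any cap.
Year-to-date out-of-pocket becomes $0 + $3,445 = $3,445, still under the $15,500 maximum, so no cap applies.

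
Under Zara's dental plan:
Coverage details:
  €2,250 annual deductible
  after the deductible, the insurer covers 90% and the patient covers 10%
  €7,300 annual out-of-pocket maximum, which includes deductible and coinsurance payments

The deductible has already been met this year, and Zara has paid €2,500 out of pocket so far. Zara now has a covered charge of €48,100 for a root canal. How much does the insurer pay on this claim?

€43,300

With the deductible met, the entire €48,100 is subject to coinsurance.
Coinsurance: €48,100 × 10% = €4,810.
Year-to-date out-of-pocket would reach €2,500 + €4,810 = €7,310, above the €7,300 maximum, so the patient pays only €7,300 − €2,500 = €4,800.
The insurer covers the remainder: €48,100 − €4,800 = €43,300.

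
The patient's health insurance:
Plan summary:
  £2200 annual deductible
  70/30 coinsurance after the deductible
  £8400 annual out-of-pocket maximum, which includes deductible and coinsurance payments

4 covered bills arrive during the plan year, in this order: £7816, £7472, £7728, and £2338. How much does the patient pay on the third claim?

#1 (£7816): £2200 to deductible, leaving £5616; coinsurance £5616 × 30% = £1684.80. Patient owes £3884.80 (running OOP £3884.80).
#2 (£7472): deductible already satisfied, so patient's share is 30% × £7472 = £2241.60. Cost to patient: £2241.60. OOP to date £6126.40.
#3 (£7728): deductible already satisfied, so patient's share is 30% × £7728 = £2318.40. Adding that to £6126.40 gives £8444.80, past the £8400 cap; patient pays only £8400 − £6126.40 = £2273.60.

£2273.60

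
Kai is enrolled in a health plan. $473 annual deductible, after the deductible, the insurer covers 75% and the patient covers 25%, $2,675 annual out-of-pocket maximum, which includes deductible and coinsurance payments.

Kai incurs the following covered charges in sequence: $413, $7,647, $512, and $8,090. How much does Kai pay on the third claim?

Claim 1 — $413: entire amount goes to the deductible. Patient pays $413; OOP now $413.
Claim 2 — $7,647: $60 to deductible, leaving $7,587; patient's 25% is $1,896.75. Patient owes $1,956.75 (running OOP $2,369.75).
Claim 3 — $512: deductible met; 25% of $512 = $128. Patient owes $128 (running OOP $2,497.75).

$128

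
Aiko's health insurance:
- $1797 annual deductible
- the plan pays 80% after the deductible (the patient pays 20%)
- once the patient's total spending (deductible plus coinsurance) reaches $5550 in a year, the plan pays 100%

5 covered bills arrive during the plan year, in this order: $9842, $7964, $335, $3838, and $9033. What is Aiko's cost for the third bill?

$67

Bill 1, $9842: deductible takes $1797, $8045 remains; 20% of $8045 = $1609. Patient owes $3406 (running OOP $3406).
Bill 2, $7964: deductible met; 20% of $7964 = $1592.80. Cost to patient: $1592.80. OOP to date $4998.80.
Bill 3, $335: 20% coinsurance on $335 = $67. Patient owes $67 (running OOP $5065.80).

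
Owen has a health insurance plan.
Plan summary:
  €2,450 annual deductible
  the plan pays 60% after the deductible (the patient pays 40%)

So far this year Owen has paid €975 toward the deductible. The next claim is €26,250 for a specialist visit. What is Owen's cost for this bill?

€11,385

€975 of the €2,450 deductible is already met, leaving €1,475.
After the €1,475 deductible portion, €26,250 − €1,475 = €24,775 is subject to coinsurance.
Patient's 40% share of €24,775 is €9,910.
Patient responsibility: €1,475 + €9,910 = €11,385.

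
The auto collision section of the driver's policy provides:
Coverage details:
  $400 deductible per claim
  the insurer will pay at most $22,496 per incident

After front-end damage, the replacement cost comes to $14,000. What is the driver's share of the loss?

$400

Subtract the deductible: $14,000 − $400 = $13,600.
That's under the $22,496 cap, so the insurer reimburses the full $13,600.
Out of pocket: $14,000 − $13,600 = $400.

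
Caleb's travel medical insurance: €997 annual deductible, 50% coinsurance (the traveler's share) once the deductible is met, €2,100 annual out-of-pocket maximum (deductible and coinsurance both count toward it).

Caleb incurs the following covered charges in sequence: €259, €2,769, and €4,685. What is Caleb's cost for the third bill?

Claim 1 — €259: fully absorbed by the deductible. Cost to traveler: €259. OOP to date €259.
Claim 2 — €2,769: €738 to deductible, leaving €2,031; coinsurance €2,031 × 50% = €1,015.50. Traveler owes €1,753.50 (running OOP €2,012.50).
Claim 3 — €4,685: 50% coinsurance on €4,685 = €2,342.50. That would push OOP to €4,355, over the €2,100 cap, so traveler pays €2,100 − €2,012.50 = €87.50.

€87.50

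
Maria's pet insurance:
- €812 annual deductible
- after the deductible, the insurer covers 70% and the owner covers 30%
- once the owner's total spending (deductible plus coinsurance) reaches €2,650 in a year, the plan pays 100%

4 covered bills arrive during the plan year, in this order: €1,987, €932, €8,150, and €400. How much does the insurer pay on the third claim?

€6,944.10

Claim 1 — €1,987: €812 to deductible, leaving €1,175; coinsurance €1,175 × 30% = €352.50. Owner pays €1,164.50; OOP now €1,164.50. Insurer: €1,987 − €1,164.50 = €822.50.
Claim 2 — €932: deductible already satisfied, so owner's share is 30% × €932 = €279.60. Owner owes €279.60 (running OOP €1,444.10). Insurer: €932 − €279.60 = €652.40.
Claim 3 — €8,150: deductible already satisfied, so owner's share is 30% × €8,150 = €2,445. Adding that to €1,444.10 gives €3,889.10, past the €2,650 cap; owner pays only €2,650 − €1,444.10 = €1,205.90. Plan pays €8,150 − €1,205.90 = €6,944.10.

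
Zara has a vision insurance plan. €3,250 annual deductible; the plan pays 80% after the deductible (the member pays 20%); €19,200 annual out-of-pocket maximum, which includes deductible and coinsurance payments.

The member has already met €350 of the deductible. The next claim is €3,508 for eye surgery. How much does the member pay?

Deductible still to meet: €3,250 − €350 = €2,900.
After the €2,900 deductible portion, €3,508 − €2,900 = €608 is subject to coinsurance.
Member's 20% share of €608 is €121.60.
So the member owes €2,900 + €121.60 = €3,021.60 before any cap.
Total out-of-pocket so far would be €350 + €3,021.60 = €3,371.60, below the €19,200 cap — no reduction.

€3,021.60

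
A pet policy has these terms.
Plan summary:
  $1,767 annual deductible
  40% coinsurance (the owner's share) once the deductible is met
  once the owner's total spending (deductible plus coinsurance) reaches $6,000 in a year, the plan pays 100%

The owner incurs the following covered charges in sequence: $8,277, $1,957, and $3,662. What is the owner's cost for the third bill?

$846.20

#1 ($8,277): $1,767 to deductible, leaving $6,510; owner's 40% is $2,604. Owner pays $4,371; OOP now $4,371.
#2 ($1,957): deductible already satisfied, so owner's share is 40% × $1,957 = $782.80. Owner owes $782.80 (running OOP $5,153.80).
#3 ($3,662): deductible met; 40% of $3,662 = $1,464.80. Adding that to $5,153.80 gives $6,618.60, past the $6,000 cap; owner pays only $6,000 − $5,153.80 = $846.20.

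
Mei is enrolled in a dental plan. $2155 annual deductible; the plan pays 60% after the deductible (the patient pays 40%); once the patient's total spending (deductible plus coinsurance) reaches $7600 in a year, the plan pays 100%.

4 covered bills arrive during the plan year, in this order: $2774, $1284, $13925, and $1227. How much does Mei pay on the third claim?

$4683.80

Claim 1 ($2774): deductible takes $2155, $619 remains; coinsurance $619 × 40% = $247.60. Cost to patient: $2402.60. OOP to date $2402.60.
Claim 2 ($1284): 40% coinsurance on $1284 = $513.60. Patient pays $513.60; OOP now $2916.20.
Claim 3 ($13925): 40% coinsurance on $13925 = $5570. OOP would hit $8486.20 > $7600, so the cap limits the patient to $7600 − $2916.20 = $4683.80.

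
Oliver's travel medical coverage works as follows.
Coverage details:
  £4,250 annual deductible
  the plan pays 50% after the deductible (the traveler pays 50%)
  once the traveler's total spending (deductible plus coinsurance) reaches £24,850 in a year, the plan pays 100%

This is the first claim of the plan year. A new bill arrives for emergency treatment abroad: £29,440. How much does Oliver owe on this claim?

Deductible not yet touched, so the first £4,250 of the bill goes to the deductible.
After the £4,250 deductible portion, £29,440 − £4,250 = £25,190 is subject to coinsurance.
Coinsurance: £25,190 × 50% = £12,595.
That puts the traveler's cost at £4,250 + £12,595 = £16,845 before any cap.
Cumulative spending £0 + £16,845 = £16,845 stays under the £24,850 maximum.

£16,845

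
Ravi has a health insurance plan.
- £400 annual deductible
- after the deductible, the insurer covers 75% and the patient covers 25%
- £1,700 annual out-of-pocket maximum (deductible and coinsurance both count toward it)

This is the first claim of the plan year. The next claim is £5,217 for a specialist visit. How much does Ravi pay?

£1,604.25

Deductible not yet touched, so the first £400 of the bill goes to the deductible.
After the £400 deductible portion, £5,217 − £400 = £4,817 is subject to coinsurance.
Patient's 25% share of £4,817 is £1,204.25.
So the patient owes £400 + £1,204.25 = £1,604.25 before any cap.
Cumulative spending £0 + £1,604.25 = £1,604.25 stays under the £1,700 maximum.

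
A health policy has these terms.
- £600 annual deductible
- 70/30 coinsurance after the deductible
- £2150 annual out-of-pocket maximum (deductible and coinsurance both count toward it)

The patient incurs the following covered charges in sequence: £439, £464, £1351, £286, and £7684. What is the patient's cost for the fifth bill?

Claim 1 (£439): all of it applies to the deductible. Patient owes £439 (running OOP £439).
Claim 2 (£464): £161 to deductible, leaving £303; patient's 30% is £90.90. Cost to patient: £251.90. OOP to date £690.90.
Claim 3 (£1351): 30% coinsurance on £1351 = £405.30. Patient owes £405.30 (running OOP £1096.20).
Claim 4 (£286): deductible already satisfied, so patient's share is 30% × £286 = £85.80. Patient pays £85.80; OOP now £1182.
Claim 5 (£7684): 30% coinsurance on £7684 = £2305.20. Adding that to £1182 gives £3487.20, past the £2150 cap; patient pays only £2150 − £1182 = £968.

£968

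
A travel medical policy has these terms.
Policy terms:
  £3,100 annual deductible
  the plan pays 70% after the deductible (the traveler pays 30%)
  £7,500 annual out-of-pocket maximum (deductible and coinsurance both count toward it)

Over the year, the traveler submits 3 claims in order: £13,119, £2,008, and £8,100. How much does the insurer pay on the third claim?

Claim 1 — £13,119: £3,100 to deductible, leaving £10,019; coinsurance £10,019 × 30% = £3,005.70. Traveler owes £6,105.70 (running OOP £6,105.70). Plan pays £13,119 − £6,105.70 = £7,013.30.
Claim 2 — £2,008: deductible met; 30% of £2,008 = £602.40. Traveler owes £602.40 (running OOP £6,708.10). Insurer: £2,008 − £602.40 = £1,405.60.
Claim 3 — £8,100: deductible met; 30% of £8,100 = £2,430. Adding that to £6,708.10 gives £9,138.10, past the £7,500 cap; traveler pays only £7,500 − £6,708.10 = £791.90. Plan pays £8,100 − £791.90 = £7,308.10.

£7,308.10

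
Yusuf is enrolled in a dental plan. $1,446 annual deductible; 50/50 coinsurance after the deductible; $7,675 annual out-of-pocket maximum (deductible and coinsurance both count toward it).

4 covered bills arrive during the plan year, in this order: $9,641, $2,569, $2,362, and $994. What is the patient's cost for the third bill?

#1 ($9,641): deductible takes $1,446, $8,195 remains; patient's 50% is $4,097.50. Patient pays $5,543.50; OOP now $5,543.50.
#2 ($2,569): 50% coinsurance on $2,569 = $1,284.50. Cost to patient: $1,284.50. OOP to date $6,828.
#3 ($2,362): deductible already satisfied, so patient's share is 50% × $2,362 = $1,181. Adding that to $6,828 gives $8,009, past the $7,675 cap; patient pays only $7,675 − $6,828 = $847.

$847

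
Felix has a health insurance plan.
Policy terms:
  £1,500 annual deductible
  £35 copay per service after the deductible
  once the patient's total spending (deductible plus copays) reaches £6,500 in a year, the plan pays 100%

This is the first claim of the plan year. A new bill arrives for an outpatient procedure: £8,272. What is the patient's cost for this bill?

Nothing has been paid toward the £1,500 deductible, so the first £1,500 of this charge is applied there.
That leaves £8,272 − £1,500 = £6,772 for the copay.
Copay on this service: £35.
Patient responsibility before any cap: £1,500 + £35 = £1,535.
Total out-of-pocket so far would be £0 + £1,535 = £1,535, below the £6,500 cap — no reduction.

£1,535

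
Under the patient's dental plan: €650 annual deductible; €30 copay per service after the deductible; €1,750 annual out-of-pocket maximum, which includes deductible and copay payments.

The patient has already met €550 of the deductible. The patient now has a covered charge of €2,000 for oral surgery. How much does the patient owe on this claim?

Deductible still to meet: €650 − €550 = €100.
After the €100 deductible portion, €2,000 − €100 = €1,900 is subject to the copay.
Copay on this service: €30.
That puts the patient's cost at €100 + €30 = €130 before any cap.
Total out-of-pocket so far would be €550 + €130 = €680, below the €1,750 cap — no reduction.

€130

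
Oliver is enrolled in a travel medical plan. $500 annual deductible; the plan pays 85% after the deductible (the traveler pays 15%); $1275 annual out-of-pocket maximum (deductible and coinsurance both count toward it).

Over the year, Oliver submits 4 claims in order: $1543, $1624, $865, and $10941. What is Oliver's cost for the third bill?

Bill 1, $1543: $500 to deductible, leaving $1043; 15% of $1043 = $156.45. Traveler owes $656.45 (running OOP $656.45).
Bill 2, $1624: deductible already satisfied, so traveler's share is 15% × $1624 = $243.60. Traveler owes $243.60 (running OOP $900.05).
Bill 3, $865: 15% coinsurance on $865 = $129.75. Cost to traveler: $129.75. OOP to date $1029.80.

$129.75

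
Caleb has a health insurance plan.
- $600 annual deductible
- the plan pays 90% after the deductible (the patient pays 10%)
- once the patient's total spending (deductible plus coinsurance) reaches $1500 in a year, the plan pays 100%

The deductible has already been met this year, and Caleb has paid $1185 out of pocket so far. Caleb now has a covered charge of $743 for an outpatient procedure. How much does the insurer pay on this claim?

$668.70

With the deductible met, the entire $743 is subject to coinsurance.
10% of $743 = $74.30 falls to the patient.
Cumulative spending $1185 + $74.30 = $1259.30 stays under the $1500 maximum.
Insurer pays the balance: $743 − $74.30 = $668.70.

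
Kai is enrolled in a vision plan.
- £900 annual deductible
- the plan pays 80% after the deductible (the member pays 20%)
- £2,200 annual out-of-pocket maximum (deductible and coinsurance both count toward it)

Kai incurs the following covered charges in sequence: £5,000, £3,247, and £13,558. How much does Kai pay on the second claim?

£480

#1 (£5,000): £900 finishes the deductible; £4,100 goes to coinsurance; 20% of £4,100 = £820. Cost to member: £1,720. OOP to date £1,720.
#2 (£3,247): deductible already satisfied, so member's share is 20% × £3,247 = £649.40. That would push OOP to £2,369.40, over the £2,200 cap, so member pays £2,200 − £1,720 = £480.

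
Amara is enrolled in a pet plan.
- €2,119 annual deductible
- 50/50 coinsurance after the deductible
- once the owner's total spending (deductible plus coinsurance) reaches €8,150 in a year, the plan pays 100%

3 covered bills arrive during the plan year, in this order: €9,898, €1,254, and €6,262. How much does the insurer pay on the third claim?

€4,747.50

Bill 1, €9,898: deductible takes €2,119, €7,779 remains; 50% of €7,779 = €3,889.50. Cost to owner: €6,008.50. OOP to date €6,008.50. Plan pays €9,898 − €6,008.50 = €3,889.50.
Bill 2, €1,254: 50% coinsurance on €1,254 = €627. Cost to owner: €627. OOP to date €6,635.50. Plan pays €1,254 − €627 = €627.
Bill 3, €6,262: 50% coinsurance on €6,262 = €3,131. OOP would hit €9,766.50 > €8,150, so the cap limits the owner to €8,150 − €6,635.50 = €1,514.50. Plan pays €6,262 − €1,514.50 = €4,747.50.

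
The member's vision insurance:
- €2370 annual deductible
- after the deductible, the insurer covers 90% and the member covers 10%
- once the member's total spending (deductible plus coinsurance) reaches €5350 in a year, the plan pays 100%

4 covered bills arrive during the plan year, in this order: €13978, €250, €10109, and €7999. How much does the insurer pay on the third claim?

Bill 1, €13978: €2370 to deductible, leaving €11608; 10% of €11608 = €1160.80. Member owes €3530.80 (running OOP €3530.80). Insurer: €13978 − €3530.80 = €10447.20.
Bill 2, €250: 10% coinsurance on €250 = €25. Member pays €25; OOP now €3555.80. Insurer: €250 − €25 = €225.
Bill 3, €10109: deductible met; 10% of €10109 = €1010.90. Member pays €1010.90; OOP now €4566.70. Plan pays €10109 − €1010.90 = €9098.10.

€9098.10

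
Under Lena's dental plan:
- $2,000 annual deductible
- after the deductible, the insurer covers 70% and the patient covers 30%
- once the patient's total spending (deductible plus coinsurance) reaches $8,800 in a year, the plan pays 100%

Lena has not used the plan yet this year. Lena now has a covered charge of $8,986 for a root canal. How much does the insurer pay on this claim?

$4,890.20

Nothing has been paid toward the $2,000 deductible, so the first $2,000 of this charge is applied there.
After the $2,000 deductible portion, $8,986 − $2,000 = $6,986 is subject to coinsurance.
Coinsurance: $6,986 × 30% = $2,095.80.
That puts the patient's cost at $2,000 + $2,095.80 = $4,095.80 before any cap.
Year-to-date out-of-pocket becomes $0 + $4,095.80 = $4,095.80, still under the $8,800 maximum, so no cap applies.
Insurer pays the balance: $8,986 − $4,095.80 = $4,890.20.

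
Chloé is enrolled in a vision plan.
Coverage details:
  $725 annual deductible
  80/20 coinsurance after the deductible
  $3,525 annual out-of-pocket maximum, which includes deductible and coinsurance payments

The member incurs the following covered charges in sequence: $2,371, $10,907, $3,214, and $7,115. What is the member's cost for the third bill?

$289.40

#1 ($2,371): $725 finishes the deductible; $1,646 goes to coinsurance; coinsurance $1,646 × 20% = $329.20. Member pays $1,054.20; OOP now $1,054.20.
#2 ($10,907): 20% coinsurance on $10,907 = $2,181.40. Member owes $2,181.40 (running OOP $3,235.60).
#3 ($3,214): deductible already satisfied, so member's share is 20% × $3,214 = $642.80. OOP would hit $3,878.40 > $3,525, so the cap limits the member to $3,525 − $3,235.60 = $289.40.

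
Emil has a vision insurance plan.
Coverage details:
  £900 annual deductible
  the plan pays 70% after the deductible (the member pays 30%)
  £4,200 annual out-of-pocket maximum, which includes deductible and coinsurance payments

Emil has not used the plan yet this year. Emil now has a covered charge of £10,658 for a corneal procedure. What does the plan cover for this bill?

The full £900 deductible is still open; £900 of this bill applies to it.
That leaves £10,658 − £900 = £9,758 for coinsurance.
30% of £9,758 = £2,927.40 falls to the member.
Member responsibility before any cap: £900 + £2,927.40 = £3,827.40.
Year-to-date out-of-pocket becomes £0 + £3,827.40 = £3,827.40, still under the £4,200 maximum, so no cap applies.
The insurer covers the remainder: £10,658 − £3,827.40 = £6,830.60.

£6,830.60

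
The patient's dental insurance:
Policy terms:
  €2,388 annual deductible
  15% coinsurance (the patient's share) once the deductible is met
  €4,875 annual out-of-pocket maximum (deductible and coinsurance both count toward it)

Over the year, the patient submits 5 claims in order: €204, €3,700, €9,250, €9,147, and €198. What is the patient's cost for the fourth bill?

€872.10

Claim 1 — €204: all of it applies to the deductible. Patient owes €204 (running OOP €204).
Claim 2 — €3,700: deductible takes €2,184, €1,516 remains; patient's 15% is €227.40. Cost to patient: €2,411.40. OOP to date €2,615.40.
Claim 3 — €9,250: 15% coinsurance on €9,250 = €1,387.50. Cost to patient: €1,387.50. OOP to date €4,002.90.
Claim 4 — €9,147: 15% coinsurance on €9,147 = €1,372.05. OOP would hit €5,374.95 > €4,875, so the cap limits the patient to €4,875 − €4,002.90 = €872.10.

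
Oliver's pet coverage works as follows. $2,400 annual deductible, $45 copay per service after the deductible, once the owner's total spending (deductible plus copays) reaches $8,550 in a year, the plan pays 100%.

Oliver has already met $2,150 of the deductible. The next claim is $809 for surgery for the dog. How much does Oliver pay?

$2,150 of the $2,400 deductible is already met, leaving $250.
That leaves $809 − $250 = $559 for the copay.
Copay on this service: $45.
That puts the owner's cost at $250 + $45 = $295 before any cap.
Year-to-date out-of-pocket becomes $2,150 + $295 = $2,445, still under the $8,550 maximum, so no cap applies.

$295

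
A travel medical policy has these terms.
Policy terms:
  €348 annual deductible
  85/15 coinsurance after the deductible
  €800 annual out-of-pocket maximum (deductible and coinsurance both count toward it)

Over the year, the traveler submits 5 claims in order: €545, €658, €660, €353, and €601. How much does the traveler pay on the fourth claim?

Claim 1 — €545: €348 finishes the deductible; €197 goes to coinsurance; coinsurance €197 × 15% = €29.55. Cost to traveler: €377.55. OOP to date €377.55.
Claim 2 — €658: deductible met; 15% of €658 = €98.70. Traveler pays €98.70; OOP now €476.25.
Claim 3 — €660: deductible already satisfied, so traveler's share is 15% × €660 = €99. Traveler pays €99; OOP now €575.25.
Claim 4 — €353: 15% coinsurance on €353 = €52.95. Cost to traveler: €52.95. OOP to date €628.20.

€52.95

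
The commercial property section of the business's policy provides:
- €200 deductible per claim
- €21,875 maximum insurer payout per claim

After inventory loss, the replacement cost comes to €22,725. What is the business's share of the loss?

€850

Less the €200 deductible: €22,725 − €200 = €22,525.
Since €22,525 > €21,875, the payout is capped at €21,875.
Out of pocket: €22,725 − €21,875 = €850.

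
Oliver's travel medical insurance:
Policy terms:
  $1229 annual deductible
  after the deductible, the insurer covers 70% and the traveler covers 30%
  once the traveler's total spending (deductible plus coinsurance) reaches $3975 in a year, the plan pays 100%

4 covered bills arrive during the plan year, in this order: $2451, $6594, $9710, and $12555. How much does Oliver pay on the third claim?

#1 ($2451): $1229 finishes the deductible; $1222 goes to coinsurance; traveler's 30% is $366.60. Traveler owes $1595.60 (running OOP $1595.60).
#2 ($6594): deductible already satisfied, so traveler's share is 30% × $6594 = $1978.20. Cost to traveler: $1978.20. OOP to date $3573.80.
#3 ($9710): deductible met; 30% of $9710 = $2913. OOP would hit $6486.80 > $3975, so the cap limits the traveler to $3975 − $3573.80 = $401.20.

$401.20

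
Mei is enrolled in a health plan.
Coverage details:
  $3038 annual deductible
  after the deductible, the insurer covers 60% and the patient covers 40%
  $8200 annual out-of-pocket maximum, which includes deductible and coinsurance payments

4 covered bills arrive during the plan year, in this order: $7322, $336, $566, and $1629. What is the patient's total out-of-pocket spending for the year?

$5764

Claim 1 — $7322: $3038 finishes the deductible; $4284 goes to coinsurance; 40% of $4284 = $1713.60. Patient pays $4751.60; OOP now $4751.60.
Claim 2 — $336: deductible met; 40% of $336 = $134.40. Cost to patient: $134.40. OOP to date $4886.
Claim 3 — $566: deductible already satisfied, so patient's share is 40% × $566 = $226.40. Cost to patient: $226.40. OOP to date $5112.40.
Claim 4 — $1629: deductible already satisfied, so patient's share is 40% × $1629 = $651.60. Patient pays $651.60; OOP now $5764.
Summing the patient's payments: $4751.60 + $134.40 + $226.40 + $651.60 = $5764.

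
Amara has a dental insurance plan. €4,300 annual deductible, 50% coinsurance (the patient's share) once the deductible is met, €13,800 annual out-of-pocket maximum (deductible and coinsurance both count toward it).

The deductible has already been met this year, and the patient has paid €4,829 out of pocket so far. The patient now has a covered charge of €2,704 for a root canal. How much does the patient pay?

€1,352

With the deductible met, the entire €2,704 is subject to coinsurance.
50% of €2,704 = €1,352 falls to the patient.
Cumulative spending €4,829 + €1,352 = €6,181 stays under the €13,800 maximum.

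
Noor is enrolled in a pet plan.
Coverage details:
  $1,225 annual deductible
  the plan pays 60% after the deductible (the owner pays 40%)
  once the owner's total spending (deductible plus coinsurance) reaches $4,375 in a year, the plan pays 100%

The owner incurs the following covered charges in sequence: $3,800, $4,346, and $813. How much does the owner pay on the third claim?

Claim 1 — $3,800: deductible takes $1,225, $2,575 remains; owner's 40% is $1,030. Owner pays $2,255; OOP now $2,255.
Claim 2 — $4,346: deductible already satisfied, so owner's share is 40% × $4,346 = $1,738.40. Cost to owner: $1,738.40. OOP to date $3,993.40.
Claim 3 — $813: deductible met; 40% of $813 = $325.20. Owner owes $325.20 (running OOP $4,318.60).

$325.20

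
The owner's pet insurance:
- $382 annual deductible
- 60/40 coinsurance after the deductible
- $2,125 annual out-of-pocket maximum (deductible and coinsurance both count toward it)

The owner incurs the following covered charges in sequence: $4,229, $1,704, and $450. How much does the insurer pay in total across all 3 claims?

Claim 1 ($4,229): deductible takes $382, $3,847 remains; coinsurance $3,847 × 40% = $1,538.80. Owner owes $1,920.80 (running OOP $1,920.80). Insurer: $4,229 − $1,920.80 = $2,308.20.
Claim 2 ($1,704): deductible met; 40% of $1,704 = $681.60. OOP would hit $2,602.40 > $2,125, so the cap limits the owner to $2,125 − $1,920.80 = $204.20. Plan pays $1,704 − $204.20 = $1,499.80.
Claim 3 ($450): 40% coinsurance on $450 = $180. OOP would hit $2,305 > $2,125, so the cap limits the owner to $2,125 − $2,125 = $0. Plan pays $450 − $0 = $450.
Insurer total = bills − owner's total = $6,383 − $2,125 = $4,258.

$4,258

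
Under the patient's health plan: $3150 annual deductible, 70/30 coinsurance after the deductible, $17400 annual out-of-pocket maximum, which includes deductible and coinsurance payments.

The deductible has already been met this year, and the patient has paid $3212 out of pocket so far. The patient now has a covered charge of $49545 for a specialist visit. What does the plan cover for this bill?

With the deductible met, the entire $49545 is subject to coinsurance.
Patient's 30% share of $49545 is $14863.50.
Year-to-date out-of-pocket would reach $3212 + $14863.50 = $18075.50, above the $17400 maximum, so the patient pays only $17400 − $3212 = $14188.
The insurer covers the remainder: $49545 − $14188 = $35357.

$35357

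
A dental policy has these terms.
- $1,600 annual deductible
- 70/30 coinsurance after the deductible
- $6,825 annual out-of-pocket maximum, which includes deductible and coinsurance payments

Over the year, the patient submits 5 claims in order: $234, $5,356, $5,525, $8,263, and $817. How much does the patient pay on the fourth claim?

#1 ($234): entire amount goes to the deductible. Patient pays $234; OOP now $234.
#2 ($5,356): $1,366 to deductible, leaving $3,990; coinsurance $3,990 × 30% = $1,197. Patient pays $2,563; OOP now $2,797.
#3 ($5,525): 30% coinsurance on $5,525 = $1,657.50. Patient pays $1,657.50; OOP now $4,454.50.
#4 ($8,263): deductible already satisfied, so patient's share is 30% × $8,263 = $2,478.90. That would push OOP to $6,933.40, over the $6,825 cap, so patient pays $6,825 − $4,454.50 = $2,370.50.

$2,370.50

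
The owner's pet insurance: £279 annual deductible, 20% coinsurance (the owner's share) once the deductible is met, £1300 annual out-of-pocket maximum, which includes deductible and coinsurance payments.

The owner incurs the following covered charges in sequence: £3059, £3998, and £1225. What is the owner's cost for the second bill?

Claim 1 (£3059): £279 to deductible, leaving £2780; owner's 20% is £556. Owner owes £835 (running OOP £835).
Claim 2 (£3998): deductible already satisfied, so owner's share is 20% × £3998 = £799.60. Adding that to £835 gives £1634.60, past the £1300 cap; owner pays only £1300 − £835 = £465.

£465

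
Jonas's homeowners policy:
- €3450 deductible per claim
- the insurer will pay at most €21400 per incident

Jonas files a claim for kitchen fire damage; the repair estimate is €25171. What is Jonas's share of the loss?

€3771

After the deductible, €25171 − €3450 = €21721 remains.
€21721 exceeds the €21400 limit, so the insurer pays the limit: €21400.
Out of pocket: €25171 − €21400 = €3771.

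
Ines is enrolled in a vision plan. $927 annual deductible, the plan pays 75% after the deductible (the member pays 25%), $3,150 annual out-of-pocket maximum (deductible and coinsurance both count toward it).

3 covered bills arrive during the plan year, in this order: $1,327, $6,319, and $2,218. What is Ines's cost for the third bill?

$543.25

#1 ($1,327): deductible takes $927, $400 remains; coinsurance $400 × 25% = $100. Member pays $1,027; OOP now $1,027.
#2 ($6,319): deductible already satisfied, so member's share is 25% × $6,319 = $1,579.75. Member owes $1,579.75 (running OOP $2,606.75).
#3 ($2,218): deductible met; 25% of $2,218 = $554.50. Adding that to $2,606.75 gives $3,161.25, past the $3,150 cap; member pays only $3,150 − $2,606.75 = $543.25.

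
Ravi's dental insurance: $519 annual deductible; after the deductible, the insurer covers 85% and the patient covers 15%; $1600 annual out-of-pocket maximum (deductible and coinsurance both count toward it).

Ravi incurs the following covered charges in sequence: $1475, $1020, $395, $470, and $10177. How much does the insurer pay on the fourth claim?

$399.50

Bill 1, $1475: $519 finishes the deductible; $956 goes to coinsurance; patient's 15% is $143.40. Patient owes $662.40 (running OOP $662.40). Plan pays $1475 − $662.40 = $812.60.
Bill 2, $1020: 15% coinsurance on $1020 = $153. Patient pays $153; OOP now $815.40. Plan pays $1020 − $153 = $867.
Bill 3, $395: 15% coinsurance on $395 = $59.25. Patient owes $59.25 (running OOP $874.65). Insurer: $395 − $59.25 = $335.75.
Bill 4, $470: deductible met; 15% of $470 = $70.50. Patient pays $70.50; OOP now $945.15. Insurer: $470 − $70.50 = $399.50.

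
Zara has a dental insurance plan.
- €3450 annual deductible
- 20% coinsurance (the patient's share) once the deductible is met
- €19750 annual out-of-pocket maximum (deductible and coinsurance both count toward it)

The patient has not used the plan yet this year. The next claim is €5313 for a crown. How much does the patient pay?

The full €3450 deductible is still open; €3450 of this bill applies to it.
That leaves €5313 − €3450 = €1863 for coinsurance.
Patient's 20% share of €1863 is €372.60.
So the patient owes €3450 + €372.60 = €3822.60 before any cap.
Cumulative spending €0 + €3822.60 = €3822.60 stays under the €19750 maximum.

€3822.60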